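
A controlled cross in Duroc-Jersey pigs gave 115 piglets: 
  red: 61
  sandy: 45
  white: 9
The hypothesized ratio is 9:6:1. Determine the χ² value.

The 9:6:1 ratio has 16 parts, so with N = 115 the expected counts are:
  red: 115 × 9/16 = 64.6875
  sandy: 115 × 6/16 = 43.125
  white: 115 × 1/16 = 7.1875
χ² = Σ (O − E)² / E
  red: (61 − 64.6875)² / 64.6875 = 0.2102
  sandy: (45 − 43.125)² / 43.125 = 0.0815
  white: (9 − 7.1875)² / 7.1875 = 0.4571
χ² = 0.2102 + 0.0815 + 0.4571 = 0.7488 ≈ 0.749

0.749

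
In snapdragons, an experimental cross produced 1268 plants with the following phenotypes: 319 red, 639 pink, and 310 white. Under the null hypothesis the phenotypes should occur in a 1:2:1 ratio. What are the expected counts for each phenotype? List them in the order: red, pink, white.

Total ratio parts = 4. Expected numbers out of 1268:
  red: 1268 × 1/4 = 317
  pink: 1268 × 2/4 = 634
  white: 1268 × 1/4 = 317

317, 634, 317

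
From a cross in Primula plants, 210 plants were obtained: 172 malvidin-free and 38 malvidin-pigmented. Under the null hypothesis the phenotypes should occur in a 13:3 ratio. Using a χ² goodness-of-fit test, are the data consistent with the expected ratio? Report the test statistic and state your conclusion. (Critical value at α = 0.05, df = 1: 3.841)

0.059; consistent

The 13:3 ratio has 16 parts, so with N = 210 the expected counts are:
  malvidin-free: 210 × 13/16 = 170.625
  malvidin-pigmented: 210 × 3/16 = 39.375
χ² = Σ (O − E)² / E
  malvidin-free: (172 − 170.625)² / 170.625 = 0.0111
  malvidin-pigmented: (38 − 39.375)² / 39.375 = 0.0480
χ² = 0.0111 + 0.0480 = 0.0591 ≈ 0.059
Degrees of freedom = 2 − 1 = 1; critical value at α = 0.05 is 3.841.
Since 0.059 < 3.841, we fail to reject the null hypothesis — the data are consistent with the 13:3 ratio.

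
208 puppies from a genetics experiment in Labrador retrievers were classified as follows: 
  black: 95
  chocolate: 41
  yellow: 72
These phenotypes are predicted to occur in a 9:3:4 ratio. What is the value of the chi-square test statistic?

Under the 9:3:4 hypothesis (Σ ratio = 16, N = 208):
  black: 208 × 9/16 = 117
  chocolate: 208 × 3/16 = 39
  yellow: 208 × 4/16 = 52
χ² = Σ (O − E)² / E
  black: (95 − 117)² / 117 = 4.1368
  chocolate: (41 − 39)² / 39 = 0.1026
  yellow: (72 − 52)² / 52 = 7.6923
χ² = 4.1368 + 0.1026 + 7.6923 = 11.9317 ≈ 11.932

11.932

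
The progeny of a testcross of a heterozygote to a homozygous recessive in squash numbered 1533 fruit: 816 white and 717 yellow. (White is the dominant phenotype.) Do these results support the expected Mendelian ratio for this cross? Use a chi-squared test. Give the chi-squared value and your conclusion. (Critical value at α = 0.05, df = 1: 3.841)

A testcross of a heterozygote (Aa × aa) gives a 1:1 phenotypic ratio.
Under the 1:1 hypothesis (Σ ratio = 2, N = 1533):
  white: 1533 × 1/2 = 766.5
  yellow: 1533 × 1/2 = 766.5
χ² = Σ (O − E)² / E
  white: (816 − 766.5)² / 766.5 = 3.1967
  yellow: (717 − 766.5)² / 766.5 = 3.1967
χ² = 3.1967 + 3.1967 = 6.3934 ≈ 6.393
Degrees of freedom = 2 − 1 = 1; critical value at α = 0.05 is 3.841.
Since 6.393 > 3.841, we reject the null hypothesis — the data do not fit the 1:1 ratio.

6.393; not consistent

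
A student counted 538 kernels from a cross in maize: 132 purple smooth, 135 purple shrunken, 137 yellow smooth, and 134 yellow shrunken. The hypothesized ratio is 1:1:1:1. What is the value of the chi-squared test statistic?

0.097

Total ratio parts = 4. Expected numbers out of 538:
  purple smooth: 538 × 1/4 = 134.5
  purple shrunken: 538 × 1/4 = 134.5
  yellow smooth: 538 × 1/4 = 134.5
  yellow shrunken: 538 × 1/4 = 134.5
χ² = Σ (O − E)² / E
  purple smooth: (132 − 134.5)² / 134.5 = 0.0465
  purple shrunken: (135 − 134.5)² / 134.5 = 0.0019
  yellow smooth: (137 − 134.5)² / 134.5 = 0.0465
  yellow shrunken: (134 − 134.5)² / 134.5 = 0.0019
χ² = 0.0465 + 0.0019 + 0.0465 + 0.0019 = 0.0968 ≈ 0.097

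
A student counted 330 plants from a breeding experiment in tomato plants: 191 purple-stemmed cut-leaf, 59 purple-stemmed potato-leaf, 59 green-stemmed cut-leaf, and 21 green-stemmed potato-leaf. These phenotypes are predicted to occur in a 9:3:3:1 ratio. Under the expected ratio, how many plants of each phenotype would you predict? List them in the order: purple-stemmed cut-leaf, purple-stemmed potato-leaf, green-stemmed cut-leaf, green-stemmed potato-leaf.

185.625, 61.875, 61.875, 20.625

Under the 9:3:3:1 hypothesis (Σ ratio = 16, N = 330):
  purple-stemmed cut-leaf: 330 × 9/16 = 185.625
  purple-stemmed potato-leaf: 330 × 3/16 = 61.875
  green-stemmed cut-leaf: 330 × 3/16 = 61.875
  green-stemmed potato-leaf: 330 × 1/16 = 20.625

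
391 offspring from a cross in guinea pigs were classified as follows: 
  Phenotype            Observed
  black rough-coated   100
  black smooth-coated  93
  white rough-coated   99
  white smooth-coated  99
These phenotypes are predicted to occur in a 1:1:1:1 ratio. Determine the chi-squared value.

0.315

Total ratio parts = 4. Expected numbers out of 391:
  black rough-coated: 391 × 1/4 = 97.75
  black smooth-coated: 391 × 1/4 = 97.75
  white rough-coated: 391 × 1/4 = 97.75
  white smooth-coated: 391 × 1/4 = 97.75
χ² = Σ (O − E)² / E
  black rough-coated: (100 − 97.75)² / 97.75 = 0.0518
  black smooth-coated: (93 − 97.75)² / 97.75 = 0.2308
  white rough-coated: (99 − 97.75)² / 97.75 = 0.0160
  white smooth-coated: (99 − 97.75)² / 97.75 = 0.0160
χ² = 0.0518 + 0.2308 + 0.0160 + 0.0160 = 0.3146 ≈ 0.315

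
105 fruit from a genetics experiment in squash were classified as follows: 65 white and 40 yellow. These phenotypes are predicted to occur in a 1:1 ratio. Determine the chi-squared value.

The 1:1 ratio has 2 parts, so with N = 105 the expected counts are:
  white: 105 × 1/2 = 52.5
  yellow: 105 × 1/2 = 52.5
χ² = Σ (O − E)² / E
  white: (65 − 52.5)² / 52.5 = 2.9762
  yellow: (40 − 52.5)² / 52.5 = 2.9762
χ² = 2.9762 + 2.9762 = 5.9524 ≈ 5.952

5.952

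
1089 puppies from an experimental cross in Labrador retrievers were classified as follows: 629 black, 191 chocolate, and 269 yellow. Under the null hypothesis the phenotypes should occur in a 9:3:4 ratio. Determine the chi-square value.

Total ratio parts = 16. Expected numbers out of 1089:
  black: 1089 × 9/16 = 612.5625
  chocolate: 1089 × 3/16 = 204.1875
  yellow: 1089 × 4/16 = 272.25
χ² = Σ (O − E)² / E
  black: (629 − 612.5625)² / 612.5625 = 0.4411
  chocolate: (191 − 204.1875)² / 204.1875 = 0.8517
  yellow: (269 − 272.25)² / 272.25 = 0.0388
χ² = 0.4411 + 0.8517 + 0.0388 = 1.3316 ≈ 1.332

1.332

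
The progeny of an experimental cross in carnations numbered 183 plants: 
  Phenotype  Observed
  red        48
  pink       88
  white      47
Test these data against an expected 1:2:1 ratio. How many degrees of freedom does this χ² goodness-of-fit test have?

A goodness-of-fit test with 3 phenotype classes has df = 3 − 1 = 2.

2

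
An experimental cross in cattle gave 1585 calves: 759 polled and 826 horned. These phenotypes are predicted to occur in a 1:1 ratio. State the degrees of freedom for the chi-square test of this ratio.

A goodness-of-fit test with 2 phenotype classes has df = 2 − 1 = 1.

1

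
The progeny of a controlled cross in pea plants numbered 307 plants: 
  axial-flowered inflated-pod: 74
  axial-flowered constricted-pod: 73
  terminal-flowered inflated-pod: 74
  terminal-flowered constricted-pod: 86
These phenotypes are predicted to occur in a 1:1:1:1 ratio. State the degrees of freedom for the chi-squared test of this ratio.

3

A goodness-of-fit test with 4 phenotype classes has df = 4 − 1 = 3.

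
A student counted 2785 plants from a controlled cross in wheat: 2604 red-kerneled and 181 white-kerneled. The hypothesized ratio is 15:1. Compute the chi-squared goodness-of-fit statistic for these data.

0.295

Under the 15:1 hypothesis (Σ ratio = 16, N = 2785):
  red-kerneled: 2785 × 15/16 = 2610.9375
  white-kerneled: 2785 × 1/16 = 174.0625
χ² = Σ (O − E)² / E
  red-kerneled: (2604 − 2610.9375)² / 2610.9375 = 0.0184
  white-kerneled: (181 − 174.0625)² / 174.0625 = 0.2765
χ² = 0.0184 + 0.2765 = 0.2949 ≈ 0.295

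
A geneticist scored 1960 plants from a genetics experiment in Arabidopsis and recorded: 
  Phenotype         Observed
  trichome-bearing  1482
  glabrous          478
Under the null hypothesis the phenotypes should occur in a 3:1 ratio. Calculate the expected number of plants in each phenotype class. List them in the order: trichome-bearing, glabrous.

Expected counts for N = 1960 under a 3:1 ratio (total parts = 4):
  trichome-bearing: 1960 × 3/4 = 1470
  glabrous: 1960 × 1/4 = 490

1470, 490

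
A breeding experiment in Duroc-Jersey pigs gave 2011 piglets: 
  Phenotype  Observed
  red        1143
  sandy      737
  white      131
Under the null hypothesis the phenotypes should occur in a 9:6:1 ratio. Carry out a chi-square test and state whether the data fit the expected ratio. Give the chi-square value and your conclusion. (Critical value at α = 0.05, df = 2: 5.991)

Under the 9:6:1 hypothesis (Σ ratio = 16, N = 2011):
  red: 2011 × 9/16 = 1131.1875
  sandy: 2011 × 6/16 = 754.125
  white: 2011 × 1/16 = 125.6875
χ² = Σ (O − E)² / E
  red: (1143 − 1131.1875)² / 1131.1875 = 0.1234
  sandy: (737 − 754.125)² / 754.125 = 0.3889
  white: (131 − 125.6875)² / 125.6875 = 0.2245
χ² = 0.1234 + 0.3889 + 0.2245 = 0.7368 ≈ 0.737
Degrees of freedom = 3 − 1 = 2; critical value at α = 0.05 is 5.991.
Since 0.737 < 5.991, we fail to reject the null hypothesis — the data are consistent with the 9:6:1 ratio.

0.737; consistent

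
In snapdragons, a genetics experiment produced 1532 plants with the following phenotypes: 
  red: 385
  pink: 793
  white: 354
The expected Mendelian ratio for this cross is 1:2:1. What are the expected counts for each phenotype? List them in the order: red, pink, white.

Total ratio parts = 4. Expected numbers out of 1532:
  red: 1532 × 1/4 = 383
  pink: 1532 × 2/4 = 766
  white: 1532 × 1/4 = 383

383, 766, 383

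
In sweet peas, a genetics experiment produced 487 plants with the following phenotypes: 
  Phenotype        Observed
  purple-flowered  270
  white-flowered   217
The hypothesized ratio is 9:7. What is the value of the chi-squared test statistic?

0.129

Expected counts for N = 487 under a 9:7 ratio (total parts = 16):
  purple-flowered: 487 × 9/16 = 273.9375
  white-flowered: 487 × 7/16 = 213.0625
χ² = Σ (O − E)² / E
  purple-flowered: (270 − 273.9375)² / 273.9375 = 0.0566
  white-flowered: (217 − 213.0625)² / 213.0625 = 0.0728
χ² = 0.0566 + 0.0728 = 0.1294 ≈ 0.129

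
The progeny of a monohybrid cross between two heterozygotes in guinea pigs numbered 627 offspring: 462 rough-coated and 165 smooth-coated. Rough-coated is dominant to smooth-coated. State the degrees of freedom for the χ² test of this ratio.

1

For a monohybrid cross between heterozygotes with complete dominance, the expected phenotypic ratio is 3:1.
A goodness-of-fit test with 2 phenotype classes has df = 2 − 1 = 1.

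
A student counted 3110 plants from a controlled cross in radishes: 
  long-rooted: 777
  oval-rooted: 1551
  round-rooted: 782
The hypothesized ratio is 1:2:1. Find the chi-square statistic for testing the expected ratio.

0.037

Total ratio parts = 4. Expected numbers out of 3110:
  long-rooted: 3110 × 1/4 = 777.5
  oval-rooted: 3110 × 2/4 = 1555
  round-rooted: 3110 × 1/4 = 777.5
χ² = Σ (O − E)² / E
  long-rooted: (777 − 777.5)² / 777.5 = 0.0003
  oval-rooted: (1551 − 1555)² / 1555 = 0.0103
  round-rooted: (782 − 777.5)² / 777.5 = 0.0260
χ² = 0.0003 + 0.0103 + 0.0260 = 0.0366 ≈ 0.037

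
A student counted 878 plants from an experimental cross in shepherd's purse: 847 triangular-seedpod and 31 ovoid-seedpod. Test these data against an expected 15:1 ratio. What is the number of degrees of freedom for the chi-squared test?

1

A goodness-of-fit test with 2 phenotype classes has df = 2 − 1 = 1.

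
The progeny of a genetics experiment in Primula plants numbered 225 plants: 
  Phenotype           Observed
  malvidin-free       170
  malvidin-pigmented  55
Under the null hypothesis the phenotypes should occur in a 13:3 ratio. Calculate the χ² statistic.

4.789

The 13:3 ratio has 16 parts, so with N = 225 the expected counts are:
  malvidin-free: 225 × 13/16 = 182.8125
  malvidin-pigmented: 225 × 3/16 = 42.1875
χ² = Σ (O − E)² / E
  malvidin-free: (170 − 182.8125)² / 182.8125 = 0.8980
  malvidin-pigmented: (55 − 42.1875)² / 42.1875 = 3.8912
χ² = 0.8980 + 3.8912 = 4.7892 ≈ 4.789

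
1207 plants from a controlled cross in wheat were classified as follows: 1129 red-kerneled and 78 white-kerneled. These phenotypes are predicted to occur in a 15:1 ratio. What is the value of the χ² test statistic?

0.093

Total ratio parts = 16. Expected numbers out of 1207:
  red-kerneled: 1207 × 15/16 = 1131.5625
  white-kerneled: 1207 × 1/16 = 75.4375
χ² = Σ (O − E)² / E
  red-kerneled: (1129 − 1131.5625)² / 1131.5625 = 0.0058
  white-kerneled: (78 − 75.4375)² / 75.4375 = 0.0870
χ² = 0.0058 + 0.0870 = 0.0928 ≈ 0.093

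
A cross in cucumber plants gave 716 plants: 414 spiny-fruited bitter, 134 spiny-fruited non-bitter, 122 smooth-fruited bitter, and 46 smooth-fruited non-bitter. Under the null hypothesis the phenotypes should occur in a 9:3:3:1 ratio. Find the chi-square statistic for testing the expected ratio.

1.467

Expected counts for N = 716 under a 9:3:3:1 ratio (total parts = 16):
  spiny-fruited bitter: 716 × 9/16 = 402.75
  spiny-fruited non-bitter: 716 × 3/16 = 134.25
  smooth-fruited bitter: 716 × 3/16 = 134.25
  smooth-fruited non-bitter: 716 × 1/16 = 44.75
χ² = Σ (O − E)² / E
  spiny-fruited bitter: (414 − 402.75)² / 402.75 = 0.3142
  spiny-fruited non-bitter: (134 − 134.25)² / 134.25 = 0.0005
  smooth-fruited bitter: (122 − 134.25)² / 134.25 = 1.1178
  smooth-fruited non-bitter: (46 − 44.75)² / 44.75 = 0.0349
χ² = 0.3142 + 0.0005 + 1.1178 + 0.0349 = 1.4674 ≈ 1.467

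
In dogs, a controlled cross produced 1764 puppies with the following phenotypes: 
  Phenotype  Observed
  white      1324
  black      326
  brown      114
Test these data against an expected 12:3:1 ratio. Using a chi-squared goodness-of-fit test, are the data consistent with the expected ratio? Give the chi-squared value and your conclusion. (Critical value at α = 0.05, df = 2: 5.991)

0.197; consistent

Under the 12:3:1 hypothesis (Σ ratio = 16, N = 1764):
  white: 1764 × 12/16 = 1323
  black: 1764 × 3/16 = 330.75
  brown: 1764 × 1/16 = 110.25
χ² = Σ (O − E)² / E
  white: (1324 − 1323)² / 1323 = 0.0008
  black: (326 − 330.75)² / 330.75 = 0.0682
  brown: (114 − 110.25)² / 110.25 = 0.1276
χ² = 0.0008 + 0.0682 + 0.1276 = 0.1966 ≈ 0.197
Degrees of freedom = 3 − 1 = 2; critical value at α = 0.05 is 5.991.
Since 0.197 < 5.991, we fail to reject the null hypothesis — the data are consistent with the 12:3:1 ratio.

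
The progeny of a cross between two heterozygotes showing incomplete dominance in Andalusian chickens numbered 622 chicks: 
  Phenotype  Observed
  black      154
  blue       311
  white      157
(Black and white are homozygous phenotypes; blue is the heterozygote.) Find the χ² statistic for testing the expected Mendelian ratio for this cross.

With incomplete dominance, a heterozygote × heterozygote cross gives a 1:2:1 phenotypic ratio.
Under the 1:2:1 hypothesis (Σ ratio = 4, N = 622):
  black: 622 × 1/4 = 155.5
  blue: 622 × 2/4 = 311
  white: 622 × 1/4 = 155.5
χ² = Σ (O − E)² / E
  black: (154 − 155.5)² / 155.5 = 0.0145
  blue: (311 − 311)² / 311 = 0.0000
  white: (157 − 155.5)² / 155.5 = 0.0145
χ² = 0.0145 + 0.0000 + 0.0145 = 0.029

0.029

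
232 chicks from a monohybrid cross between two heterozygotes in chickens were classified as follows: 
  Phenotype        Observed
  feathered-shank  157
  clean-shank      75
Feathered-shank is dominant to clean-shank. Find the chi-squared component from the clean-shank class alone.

4.983

For a monohybrid cross between heterozygotes with complete dominance, the expected phenotypic ratio is 3:1.
Expected counts for N = 232 under a 3:1 ratio (total parts = 4):
  feathered-shank: 232 × 3/4 = 174
  clean-shank: 232 × 1/4 = 58
Contribution of clean-shank: (75 − 58)² / 58 = 4.9828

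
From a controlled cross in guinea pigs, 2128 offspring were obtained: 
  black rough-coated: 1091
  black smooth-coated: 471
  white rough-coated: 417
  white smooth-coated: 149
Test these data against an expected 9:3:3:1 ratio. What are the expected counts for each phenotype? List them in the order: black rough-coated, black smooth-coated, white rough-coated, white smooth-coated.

The 9:3:3:1 ratio has 16 parts, so with N = 2128 the expected counts are:
  black rough-coated: 2128 × 9/16 = 1197
  black smooth-coated: 2128 × 3/16 = 399
  white rough-coated: 2128 × 3/16 = 399
  white smooth-coated: 2128 × 1/16 = 133

1197, 399, 399, 133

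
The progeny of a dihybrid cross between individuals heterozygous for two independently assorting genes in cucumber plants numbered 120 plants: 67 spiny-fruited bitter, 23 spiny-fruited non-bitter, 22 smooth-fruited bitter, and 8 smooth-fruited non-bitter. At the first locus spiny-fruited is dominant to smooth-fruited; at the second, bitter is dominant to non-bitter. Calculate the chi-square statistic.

A dihybrid F₂ with independent assortment and complete dominance at both loci gives a 9:3:3:1 phenotypic ratio.
Expected counts for N = 120 under a 9:3:3:1 ratio (total parts = 16):
  spiny-fruited bitter: 120 × 9/16 = 67.5
  spiny-fruited non-bitter: 120 × 3/16 = 22.5
  smooth-fruited bitter: 120 × 3/16 = 22.5
  smooth-fruited non-bitter: 120 × 1/16 = 7.5
χ² = Σ (O − E)² / E
  spiny-fruited bitter: (67 − 67.5)² / 67.5 = 0.0037
  spiny-fruited non-bitter: (23 − 22.5)² / 22.5 = 0.0111
  smooth-fruited bitter: (22 − 22.5)² / 22.5 = 0.0111
  smooth-fruited non-bitter: (8 − 7.5)² / 7.5 = 0.0333
χ² = 0.0037 + 0.0111 + 0.0111 + 0.0333 = 0.0592 ≈ 0.059

0.059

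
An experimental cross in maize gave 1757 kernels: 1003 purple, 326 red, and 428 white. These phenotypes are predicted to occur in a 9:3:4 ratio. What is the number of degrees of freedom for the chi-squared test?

A goodness-of-fit test with 3 phenotype classes has df = 3 − 1 = 2.

2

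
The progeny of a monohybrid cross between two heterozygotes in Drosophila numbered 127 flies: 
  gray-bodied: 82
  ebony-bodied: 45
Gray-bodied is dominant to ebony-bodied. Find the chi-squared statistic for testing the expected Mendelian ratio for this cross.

7.373

For a monohybrid cross between heterozygotes with complete dominance, the expected phenotypic ratio is 3:1.
Total ratio parts = 4. Expected numbers out of 127:
  gray-bodied: 127 × 3/4 = 95.25
  ebony-bodied: 127 × 1/4 = 31.75
χ² = Σ (O − E)² / E
  gray-bodied: (82 − 95.25)² / 95.25 = 1.8432
  ebony-bodied: (45 − 31.75)² / 31.75 = 5.5295
χ² = 1.8432 + 5.5295 = 7.3727 ≈ 7.373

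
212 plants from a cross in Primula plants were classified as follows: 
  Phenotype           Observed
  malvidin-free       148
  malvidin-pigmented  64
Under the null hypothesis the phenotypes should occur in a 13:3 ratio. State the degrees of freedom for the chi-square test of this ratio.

A goodness-of-fit test with 2 phenotype classes has df = 2 − 1 = 1.

1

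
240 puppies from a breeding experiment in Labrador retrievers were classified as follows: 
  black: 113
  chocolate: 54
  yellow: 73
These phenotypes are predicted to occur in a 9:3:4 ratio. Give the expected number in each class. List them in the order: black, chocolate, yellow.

Total ratio parts = 16. Expected numbers out of 240:
  black: 240 × 9/16 = 135
  chocolate: 240 × 3/16 = 45
  yellow: 240 × 4/16 = 60

135, 45, 60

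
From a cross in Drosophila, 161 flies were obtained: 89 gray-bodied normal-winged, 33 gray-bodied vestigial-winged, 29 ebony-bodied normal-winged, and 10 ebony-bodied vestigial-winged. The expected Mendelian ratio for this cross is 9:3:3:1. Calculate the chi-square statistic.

0.336

Expected counts for N = 161 under a 9:3:3:1 ratio (total parts = 16):
  gray-bodied normal-winged: 161 × 9/16 = 90.5625
  gray-bodied vestigial-winged: 161 × 3/16 = 30.1875
  ebony-bodied normal-winged: 161 × 3/16 = 30.1875
  ebony-bodied vestigial-winged: 161 × 1/16 = 10.0625
χ² = Σ (O − E)² / E
  gray-bodied normal-winged: (89 − 90.5625)² / 90.5625 = 0.0270
  gray-bodied vestigial-winged: (33 − 30.1875)² / 30.1875 = 0.2620
  ebony-bodied normal-winged: (29 − 30.1875)² / 30.1875 = 0.0467
  ebony-bodied vestigial-winged: (10 − 10.0625)² / 10.0625 = 0.0004
χ² = 0.0270 + 0.2620 + 0.0467 + 0.0004 = 0.3361 ≈ 0.336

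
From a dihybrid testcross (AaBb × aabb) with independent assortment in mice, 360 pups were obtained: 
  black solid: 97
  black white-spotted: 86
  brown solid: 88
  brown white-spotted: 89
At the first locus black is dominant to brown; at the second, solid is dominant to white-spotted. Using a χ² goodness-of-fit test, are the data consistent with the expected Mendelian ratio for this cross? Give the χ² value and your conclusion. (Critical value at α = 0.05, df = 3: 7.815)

0.778; consistent

A dihybrid testcross with independent assortment gives a 1:1:1:1 ratio.
Expected counts for N = 360 under a 1:1:1:1 ratio (total parts = 4):
  black solid: 360 × 1/4 = 90
  black white-spotted: 360 × 1/4 = 90
  brown solid: 360 × 1/4 = 90
  brown white-spotted: 360 × 1/4 = 90
χ² = Σ (O − E)² / E
  black solid: (97 − 90)² / 90 = 0.5444
  black white-spotted: (86 − 90)² / 90 = 0.1778
  brown solid: (88 − 90)² / 90 = 0.0444
  brown white-spotted: (89 − 90)² / 90 = 0.0111
χ² = 0.5444 + 0.1778 + 0.0444 + 0.0111 = 0.7777 ≈ 0.778
Degrees of freedom = 4 − 1 = 3; critical value at α = 0.05 is 7.815.
Since 0.778 < 7.815, we fail to reject the null hypothesis — the data are consistent with the 1:1:1:1 ratio.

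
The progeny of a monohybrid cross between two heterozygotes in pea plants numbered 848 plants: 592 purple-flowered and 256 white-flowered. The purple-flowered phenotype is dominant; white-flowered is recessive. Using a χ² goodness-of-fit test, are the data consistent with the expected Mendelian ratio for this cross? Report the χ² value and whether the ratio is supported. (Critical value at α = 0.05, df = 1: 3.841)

12.176; not consistent

For a monohybrid cross between heterozygotes with complete dominance, the expected phenotypic ratio is 3:1.
Total ratio parts = 4. Expected numbers out of 848:
  purple-flowered: 848 × 3/4 = 636
  white-flowered: 848 × 1/4 = 212
χ² = Σ (O − E)² / E
  purple-flowered: (592 − 636)² / 636 = 3.0440
  white-flowered: (256 − 212)² / 212 = 9.1321
χ² = 3.0440 + 9.1321 = 12.1761 ≈ 12.176
Degrees of freedom = 2 − 1 = 1; critical value at α = 0.05 is 3.841.
Since 12.176 > 3.841, we reject the null hypothesis — the data do not fit the 3:1 ratio.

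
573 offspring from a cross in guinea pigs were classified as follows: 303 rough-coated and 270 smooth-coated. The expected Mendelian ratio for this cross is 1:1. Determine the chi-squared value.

Expected counts for N = 573 under a 1:1 ratio (total parts = 2):
  rough-coated: 573 × 1/2 = 286.5
  smooth-coated: 573 × 1/2 = 286.5
χ² = Σ (O − E)² / E
  rough-coated: (303 − 286.5)² / 286.5 = 0.9503
  smooth-coated: (270 − 286.5)² / 286.5 = 0.9503
χ² = 0.9503 + 0.9503 = 1.9006 ≈ 1.901

1.901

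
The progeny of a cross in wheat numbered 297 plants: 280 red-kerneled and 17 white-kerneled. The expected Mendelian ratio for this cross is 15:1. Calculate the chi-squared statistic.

0.140

The 15:1 ratio has 16 parts, so with N = 297 the expected counts are:
  red-kerneled: 297 × 15/16 = 278.4375
  white-kerneled: 297 × 1/16 = 18.5625
χ² = Σ (O − E)² / E
  red-kerneled: (280 − 278.4375)² / 278.4375 = 0.0088
  white-kerneled: (17 − 18.5625)² / 18.5625 = 0.1315
χ² = 0.0088 + 0.1315 = 0.1403 ≈ 0.140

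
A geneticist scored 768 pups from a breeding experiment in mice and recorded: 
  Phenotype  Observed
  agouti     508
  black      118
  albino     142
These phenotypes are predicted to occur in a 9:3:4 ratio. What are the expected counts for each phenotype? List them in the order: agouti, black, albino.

Expected counts for N = 768 under a 9:3:4 ratio (total parts = 16):
  agouti: 768 × 9/16 = 432
  black: 768 × 3/16 = 144
  albino: 768 × 4/16 = 192

432, 144, 192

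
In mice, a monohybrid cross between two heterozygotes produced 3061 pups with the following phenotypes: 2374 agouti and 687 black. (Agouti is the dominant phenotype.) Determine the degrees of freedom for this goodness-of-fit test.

1

For a monohybrid cross between heterozygotes with complete dominance, the expected phenotypic ratio is 3:1.
A goodness-of-fit test with 2 phenotype classes has df = 2 − 1 = 1.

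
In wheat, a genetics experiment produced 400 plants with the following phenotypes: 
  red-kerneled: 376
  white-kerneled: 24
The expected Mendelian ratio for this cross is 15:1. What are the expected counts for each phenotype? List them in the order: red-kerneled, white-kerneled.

Total ratio parts = 16. Expected numbers out of 400:
  red-kerneled: 400 × 15/16 = 375
  white-kerneled: 400 × 1/16 = 25

375, 25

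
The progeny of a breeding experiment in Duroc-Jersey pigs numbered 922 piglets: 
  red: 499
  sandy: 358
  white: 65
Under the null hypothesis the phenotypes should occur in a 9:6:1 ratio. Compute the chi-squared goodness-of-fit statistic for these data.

2.121

Expected counts for N = 922 under a 9:6:1 ratio (total parts = 16):
  red: 922 × 9/16 = 518.625
  sandy: 922 × 6/16 = 345.75
  white: 922 × 1/16 = 57.625
χ² = Σ (O − E)² / E
  red: (499 − 518.625)² / 518.625 = 0.7426
  sandy: (358 − 345.75)² / 345.75 = 0.4340
  white: (65 − 57.625)² / 57.625 = 0.9439
χ² = 0.7426 + 0.4340 + 0.9439 = 2.1205 ≈ 2.121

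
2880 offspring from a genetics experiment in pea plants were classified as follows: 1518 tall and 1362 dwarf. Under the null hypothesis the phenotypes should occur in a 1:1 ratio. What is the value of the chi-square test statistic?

Expected counts for N = 2880 under a 1:1 ratio (total parts = 2):
  tall: 2880 × 1/2 = 1440
  dwarf: 2880 × 1/2 = 1440
χ² = Σ (O − E)² / E
  tall: (1518 − 1440)² / 1440 = 4.2250
  dwarf: (1362 − 1440)² / 1440 = 4.2250
χ² = 4.2250 + 4.2250 = 8.450

8.450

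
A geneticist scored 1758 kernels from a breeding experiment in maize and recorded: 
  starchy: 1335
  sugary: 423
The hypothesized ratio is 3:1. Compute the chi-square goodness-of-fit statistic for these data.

0.826

Expected counts for N = 1758 under a 3:1 ratio (total parts = 4):
  starchy: 1758 × 3/4 = 1318.5
  sugary: 1758 × 1/4 = 439.5
χ² = Σ (O − E)² / E
  starchy: (1335 − 1318.5)² / 1318.5 = 0.2065
  sugary: (423 − 439.5)² / 439.5 = 0.6195
χ² = 0.2065 + 0.6195 = 0.826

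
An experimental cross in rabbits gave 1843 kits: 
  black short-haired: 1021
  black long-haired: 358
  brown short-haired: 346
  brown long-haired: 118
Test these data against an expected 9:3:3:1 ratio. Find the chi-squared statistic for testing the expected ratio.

Under the 9:3:3:1 hypothesis (Σ ratio = 16, N = 1843):
  black short-haired: 1843 × 9/16 = 1036.6875
  black long-haired: 1843 × 3/16 = 345.5625
  brown short-haired: 1843 × 3/16 = 345.5625
  brown long-haired: 1843 × 1/16 = 115.1875
χ² = Σ (O − E)² / E
  black short-haired: (1021 − 1036.6875)² / 1036.6875 = 0.2374
  black long-haired: (358 − 345.5625)² / 345.5625 = 0.4477
  brown short-haired: (346 − 345.5625)² / 345.5625 = 0.0006
  brown long-haired: (118 − 115.1875)² / 115.1875 = 0.0687
χ² = 0.2374 + 0.4477 + 0.0006 + 0.0687 = 0.7544 ≈ 0.754

0.754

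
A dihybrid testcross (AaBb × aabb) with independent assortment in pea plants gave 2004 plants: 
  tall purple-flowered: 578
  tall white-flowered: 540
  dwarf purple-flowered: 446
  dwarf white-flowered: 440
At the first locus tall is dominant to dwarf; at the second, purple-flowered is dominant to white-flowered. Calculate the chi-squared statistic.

28.335

A dihybrid testcross with independent assortment gives a 1:1:1:1 ratio.
Total ratio parts = 4. Expected numbers out of 2004:
  tall purple-flowered: 2004 × 1/4 = 501
  tall white-flowered: 2004 × 1/4 = 501
  dwarf purple-flowered: 2004 × 1/4 = 501
  dwarf white-flowered: 2004 × 1/4 = 501
χ² = Σ (O − E)² / E
  tall purple-flowered: (578 − 501)² / 501 = 11.8343
  tall white-flowered: (540 − 501)² / 501 = 3.0359
  dwarf purple-flowered: (446 − 501)² / 501 = 6.0379
  dwarf white-flowered: (440 − 501)² / 501 = 7.4271
χ² = 11.8343 + 3.0359 + 6.0379 + 7.4271 = 28.3352 ≈ 28.335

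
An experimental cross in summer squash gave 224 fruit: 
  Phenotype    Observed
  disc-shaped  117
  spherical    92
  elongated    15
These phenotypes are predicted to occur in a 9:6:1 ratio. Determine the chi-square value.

Under the 9:6:1 hypothesis (Σ ratio = 16, N = 224):
  disc-shaped: 224 × 9/16 = 126
  spherical: 224 × 6/16 = 84
  elongated: 224 × 1/16 = 14
χ² = Σ (O − E)² / E
  disc-shaped: (117 − 126)² / 126 = 0.6429
  spherical: (92 − 84)² / 84 = 0.7619
  elongated: (15 − 14)² / 14 = 0.0714
χ² = 0.6429 + 0.7619 + 0.0714 = 1.4762 ≈ 1.476

1.476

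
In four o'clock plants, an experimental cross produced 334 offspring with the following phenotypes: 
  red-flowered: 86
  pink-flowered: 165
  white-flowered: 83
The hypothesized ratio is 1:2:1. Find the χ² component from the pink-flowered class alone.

Expected counts for N = 334 under a 1:2:1 ratio (total parts = 4):
  red-flowered: 334 × 1/4 = 83.5
  pink-flowered: 334 × 2/4 = 167
  white-flowered: 334 × 1/4 = 83.5
Contribution of pink-flowered: (165 − 167)² / 167 = 0.0240

0.024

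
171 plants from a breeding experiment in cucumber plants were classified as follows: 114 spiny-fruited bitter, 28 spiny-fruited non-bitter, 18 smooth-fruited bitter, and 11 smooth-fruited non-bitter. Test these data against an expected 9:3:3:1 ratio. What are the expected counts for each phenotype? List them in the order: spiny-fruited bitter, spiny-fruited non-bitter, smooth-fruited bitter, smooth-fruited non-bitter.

Total ratio parts = 16. Expected numbers out of 171:
  spiny-fruited bitter: 171 × 9/16 = 96.1875
  spiny-fruited non-bitter: 171 × 3/16 = 32.0625
  smooth-fruited bitter: 171 × 3/16 = 32.0625
  smooth-fruited non-bitter: 171 × 1/16 = 10.6875

96.1875, 32.0625, 32.0625, 10.6875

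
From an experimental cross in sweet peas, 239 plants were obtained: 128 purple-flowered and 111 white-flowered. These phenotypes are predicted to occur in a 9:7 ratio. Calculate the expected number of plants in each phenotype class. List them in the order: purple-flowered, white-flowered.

Total ratio parts = 16. Expected numbers out of 239:
  purple-flowered: 239 × 9/16 = 134.4375
  white-flowered: 239 × 7/16 = 104.5625

134.4375, 104.5625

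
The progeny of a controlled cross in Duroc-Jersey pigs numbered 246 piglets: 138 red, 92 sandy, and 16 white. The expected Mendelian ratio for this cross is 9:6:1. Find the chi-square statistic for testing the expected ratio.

0.027

Under the 9:6:1 hypothesis (Σ ratio = 16, N = 246):
  red: 246 × 9/16 = 138.375
  sandy: 246 × 6/16 = 92.25
  white: 246 × 1/16 = 15.375
χ² = Σ (O − E)² / E
  red: (138 − 138.375)² / 138.375 = 0.0010
  sandy: (92 − 92.25)² / 92.25 = 0.0007
  white: (16 − 15.375)² / 15.375 = 0.0254
χ² = 0.0010 + 0.0007 + 0.0254 = 0.0271 ≈ 0.027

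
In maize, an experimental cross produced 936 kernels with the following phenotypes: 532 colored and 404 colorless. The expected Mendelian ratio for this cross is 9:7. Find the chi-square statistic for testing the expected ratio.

Total ratio parts = 16. Expected numbers out of 936:
  colored: 936 × 9/16 = 526.5
  colorless: 936 × 7/16 = 409.5
χ² = Σ (O − E)² / E
  colored: (532 − 526.5)² / 526.5 = 0.0575
  colorless: (404 − 409.5)² / 409.5 = 0.0739
χ² = 0.0575 + 0.0739 = 0.1314 ≈ 0.131

0.131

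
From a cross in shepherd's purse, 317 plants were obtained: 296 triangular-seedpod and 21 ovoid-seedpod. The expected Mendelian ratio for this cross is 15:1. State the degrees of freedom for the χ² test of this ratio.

A goodness-of-fit test with 2 phenotype classes has df = 2 − 1 = 1.

1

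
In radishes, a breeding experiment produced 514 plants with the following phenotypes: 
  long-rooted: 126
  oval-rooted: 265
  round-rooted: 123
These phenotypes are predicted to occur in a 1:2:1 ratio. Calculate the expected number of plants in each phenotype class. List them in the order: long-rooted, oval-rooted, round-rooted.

128.5, 257, 128.5

Expected counts for N = 514 under a 1:2:1 ratio (total parts = 4):
  long-rooted: 514 × 1/4 = 128.5
  oval-rooted: 514 × 2/4 = 257
  round-rooted: 514 × 1/4 = 128.5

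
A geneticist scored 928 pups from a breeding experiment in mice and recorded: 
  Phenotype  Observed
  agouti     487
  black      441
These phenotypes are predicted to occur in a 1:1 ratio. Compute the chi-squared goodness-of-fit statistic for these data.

2.280

The 1:1 ratio has 2 parts, so with N = 928 the expected counts are:
  agouti: 928 × 1/2 = 464
  black: 928 × 1/2 = 464
χ² = Σ (O − E)² / E
  agouti: (487 − 464)² / 464 = 1.1401
  black: (441 − 464)² / 464 = 1.1401
χ² = 1.1401 + 1.1401 = 2.2802 ≈ 2.280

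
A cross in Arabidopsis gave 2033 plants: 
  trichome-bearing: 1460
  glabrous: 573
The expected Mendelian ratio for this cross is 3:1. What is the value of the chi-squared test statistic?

Under the 3:1 hypothesis (Σ ratio = 4, N = 2033):
  trichome-bearing: 2033 × 3/4 = 1524.75
  glabrous: 2033 × 1/4 = 508.25
χ² = Σ (O − E)² / E
  trichome-bearing: (1460 − 1524.75)² / 1524.75 = 2.7497
  glabrous: (573 − 508.25)² / 508.25 = 8.2490
χ² = 2.7497 + 8.2490 = 10.9987 ≈ 10.999

10.999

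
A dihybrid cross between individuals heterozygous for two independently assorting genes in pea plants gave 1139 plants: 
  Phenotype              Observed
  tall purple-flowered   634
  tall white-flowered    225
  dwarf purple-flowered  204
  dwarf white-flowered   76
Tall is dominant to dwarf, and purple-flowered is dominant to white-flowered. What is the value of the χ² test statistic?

A dihybrid F₂ with independent assortment and complete dominance at both loci gives a 9:3:3:1 phenotypic ratio.
The 9:3:3:1 ratio has 16 parts, so with N = 1139 the expected counts are:
  tall purple-flowered: 1139 × 9/16 = 640.6875
  tall white-flowered: 1139 × 3/16 = 213.5625
  dwarf purple-flowered: 1139 × 3/16 = 213.5625
  dwarf white-flowered: 1139 × 1/16 = 71.1875
χ² = Σ (O − E)² / E
  tall purple-flowered: (634 − 640.6875)² / 640.6875 = 0.0698
  tall white-flowered: (225 − 213.5625)² / 213.5625 = 0.6125
  dwarf purple-flowered: (204 − 213.5625)² / 213.5625 = 0.4282
  dwarf white-flowered: (76 − 71.1875)² / 71.1875 = 0.3253
χ² = 0.0698 + 0.6125 + 0.4282 + 0.3253 = 1.4358 ≈ 1.436

1.436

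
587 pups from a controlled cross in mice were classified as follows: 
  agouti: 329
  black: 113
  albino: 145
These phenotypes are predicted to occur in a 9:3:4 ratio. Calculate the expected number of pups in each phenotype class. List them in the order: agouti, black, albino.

Under the 9:3:4 hypothesis (Σ ratio = 16, N = 587):
  agouti: 587 × 9/16 = 330.1875
  black: 587 × 3/16 = 110.0625
  albino: 587 × 4/16 = 146.75

330.1875, 110.0625, 146.75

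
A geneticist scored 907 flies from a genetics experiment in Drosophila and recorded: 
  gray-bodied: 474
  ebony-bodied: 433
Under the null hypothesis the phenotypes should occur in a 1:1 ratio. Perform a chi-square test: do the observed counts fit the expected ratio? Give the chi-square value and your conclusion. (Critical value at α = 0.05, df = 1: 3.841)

1.853; consistent

The 1:1 ratio has 2 parts, so with N = 907 the expected counts are:
  gray-bodied: 907 × 1/2 = 453.5
  ebony-bodied: 907 × 1/2 = 453.5
χ² = Σ (O − E)² / E
  gray-bodied: (474 − 453.5)² / 453.5 = 0.9267
  ebony-bodied: (433 − 453.5)² / 453.5 = 0.9267
χ² = 0.9267 + 0.9267 = 1.8534 ≈ 1.853
Degrees of freedom = 2 − 1 = 1; critical value at α = 0.05 is 3.841.
Since 1.853 < 3.841, we fail to reject the null hypothesis — the data are consistent with the 1:1 ratio.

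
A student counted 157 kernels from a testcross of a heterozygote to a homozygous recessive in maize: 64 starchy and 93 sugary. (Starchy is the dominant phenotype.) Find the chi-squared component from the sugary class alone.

2.678

A testcross of a heterozygote (Aa × aa) gives a 1:1 phenotypic ratio.
Under the 1:1 hypothesis (Σ ratio = 2, N = 157):
  starchy: 157 × 1/2 = 78.5
  sugary: 157 × 1/2 = 78.5
Contribution of sugary: (93 − 78.5)² / 78.5 = 2.6783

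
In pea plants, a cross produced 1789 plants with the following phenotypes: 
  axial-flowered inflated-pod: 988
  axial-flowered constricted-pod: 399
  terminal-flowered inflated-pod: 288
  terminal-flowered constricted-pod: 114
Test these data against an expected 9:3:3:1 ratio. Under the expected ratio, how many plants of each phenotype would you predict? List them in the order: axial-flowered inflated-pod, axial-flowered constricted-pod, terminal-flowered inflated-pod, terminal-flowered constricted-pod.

1006.3125, 335.4375, 335.4375, 111.8125

Expected counts for N = 1789 under a 9:3:3:1 ratio (total parts = 16):
  axial-flowered inflated-pod: 1789 × 9/16 = 1006.3125
  axial-flowered constricted-pod: 1789 × 3/16 = 335.4375
  terminal-flowered inflated-pod: 1789 × 3/16 = 335.4375
  terminal-flowered constricted-pod: 1789 × 1/16 = 111.8125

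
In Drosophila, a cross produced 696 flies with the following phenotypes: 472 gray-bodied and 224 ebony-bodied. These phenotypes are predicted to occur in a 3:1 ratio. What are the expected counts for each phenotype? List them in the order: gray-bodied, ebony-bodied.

522, 174

Under the 3:1 hypothesis (Σ ratio = 4, N = 696):
  gray-bodied: 696 × 3/4 = 522
  ebony-bodied: 696 × 1/4 = 174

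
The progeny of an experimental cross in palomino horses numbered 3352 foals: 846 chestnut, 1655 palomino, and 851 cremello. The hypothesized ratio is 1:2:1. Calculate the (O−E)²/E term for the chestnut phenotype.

0.076

Expected counts for N = 3352 under a 1:2:1 ratio (total parts = 4):
  chestnut: 3352 × 1/4 = 838
  palomino: 3352 × 2/4 = 1676
  cremello: 3352 × 1/4 = 838
Contribution of chestnut: (846 − 838)² / 838 = 0.0764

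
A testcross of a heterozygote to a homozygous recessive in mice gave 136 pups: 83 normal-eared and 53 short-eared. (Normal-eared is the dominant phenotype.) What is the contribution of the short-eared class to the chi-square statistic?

3.309

A testcross of a heterozygote (Aa × aa) gives a 1:1 phenotypic ratio.
Total ratio parts = 2. Expected numbers out of 136:
  normal-eared: 136 × 1/2 = 68
  short-eared: 136 × 1/2 = 68
Contribution of short-eared: (53 − 68)² / 68 = 3.3088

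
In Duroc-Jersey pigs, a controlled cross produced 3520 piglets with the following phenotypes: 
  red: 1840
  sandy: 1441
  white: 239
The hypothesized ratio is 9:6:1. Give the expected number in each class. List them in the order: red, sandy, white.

1980, 1320, 220

Expected counts for N = 3520 under a 9:6:1 ratio (total parts = 16):
  red: 3520 × 9/16 = 1980
  sandy: 3520 × 6/16 = 1320
  white: 3520 × 1/16 = 220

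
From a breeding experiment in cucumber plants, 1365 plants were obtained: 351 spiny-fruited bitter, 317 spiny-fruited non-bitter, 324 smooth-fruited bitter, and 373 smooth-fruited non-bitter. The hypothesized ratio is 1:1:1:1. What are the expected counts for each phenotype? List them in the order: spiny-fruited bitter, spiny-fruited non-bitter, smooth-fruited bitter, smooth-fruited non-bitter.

Under the 1:1:1:1 hypothesis (Σ ratio = 4, N = 1365):
  spiny-fruited bitter: 1365 × 1/4 = 341.25
  spiny-fruited non-bitter: 1365 × 1/4 = 341.25
  smooth-fruited bitter: 1365 × 1/4 = 341.25
  smooth-fruited non-bitter: 1365 × 1/4 = 341.25

341.25, 341.25, 341.25, 341.25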